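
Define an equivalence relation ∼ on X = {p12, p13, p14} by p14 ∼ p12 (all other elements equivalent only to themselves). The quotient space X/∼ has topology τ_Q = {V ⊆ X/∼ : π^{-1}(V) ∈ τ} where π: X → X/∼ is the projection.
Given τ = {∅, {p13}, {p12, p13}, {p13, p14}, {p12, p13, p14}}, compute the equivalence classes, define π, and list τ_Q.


X/∼ = {[p12=p14], [p13]}; |τ_Q| = 3.

Equivalence classes: [p12=p14], [p13].
Quotient map π: X → X/∼ sends p12 ↦ [p12=p14], p13 ↦ [p13], p14 ↦ [p12=p14].
For each subset V ⊆ X/∼, compute π^{-1}(V) ⊆ X and check whether π^{-1}(V) ∈ τ. V is open in τ_Q iff π^{-1}(V) ∈ τ.
  V = {}: π^{-1}(V) = ∅ ∈ τ ✓.
  V = {[p12=p14]}: π^{-1}(V) = {p12, p14} ∉ τ ✗.
  V = {[p13]}: π^{-1}(V) = {p13} ∈ τ ✓.
  V = {[p12=p14], [p13]}: π^{-1}(V) = {p12, p13, p14} ∈ τ ✓.
Open sets in the quotient: τ_Q = {{}, {[p13]}, {[p12=p14], [p13]}} (3 elements).


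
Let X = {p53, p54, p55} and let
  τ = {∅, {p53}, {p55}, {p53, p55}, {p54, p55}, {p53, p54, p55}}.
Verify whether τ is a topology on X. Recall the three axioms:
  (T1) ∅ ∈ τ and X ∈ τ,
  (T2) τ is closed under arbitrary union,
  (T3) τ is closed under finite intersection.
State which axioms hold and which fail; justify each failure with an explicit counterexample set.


τ IS a topology on X.

Axiom (T1): ∅ ∈ τ? Yes; X ∈ τ? Yes.
Axiom (T2/T3): check pairwise unions and intersections of members of τ.
All pairwise intersections and unions checked — each lies in τ. Therefore τ satisfies (T1), (T2), (T3): it IS a topology on X.


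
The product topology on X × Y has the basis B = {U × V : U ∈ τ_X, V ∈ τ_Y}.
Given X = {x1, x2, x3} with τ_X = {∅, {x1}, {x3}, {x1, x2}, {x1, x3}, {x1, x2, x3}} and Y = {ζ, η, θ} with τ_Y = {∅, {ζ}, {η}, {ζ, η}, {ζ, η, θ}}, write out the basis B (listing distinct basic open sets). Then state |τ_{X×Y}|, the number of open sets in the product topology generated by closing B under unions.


Basis B = {∅ × ∅, {x1} × {ζ}, {x1} × {η}, {x3} × {ζ}, {x3} × {η}, {x1} × {ζ, η}, {x1, x2} × {ζ}, {x1, x3} × {ζ}, {x1, x2} × {η}, {x1, x3} × {η}, {x3} × {ζ, η}, {x1} × {ζ, η, θ}, {x1, x2, x3} × {ζ}, {x1, x2, x3} × {η}, {x3} × {ζ, η, θ}, {x1, x2} × {ζ, η}, {x1, x3} × {ζ, η}, {x1, x2} × {ζ, η, θ}, {x1, x3} × {ζ, η, θ}, {x1, x2, x3} × {ζ, η}, {x1, x2, x3} × {ζ, η, θ}}; |τ_{X×Y}| = 70.

Enumerate products U × V with U ∈ τ_X, V ∈ τ_Y (deduplicated):
  ∅ × ∅ = {} (∅)
  {x1} × {ζ} = {(x1,ζ)}
  {x1} × {η} = {(x1,η)}
  {x3} × {ζ} = {(x3,ζ)}
  {x3} × {η} = {(x3,η)}
  {x1} × {ζ, η} = {(x1,ζ), (x1,η)}
  {x1, x2} × {ζ} = {(x1,ζ), (x2,ζ)}
  {x1, x3} × {ζ} = {(x1,ζ), (x3,ζ)}
  {x1, x2} × {η} = {(x1,η), (x2,η)}
  {x1, x3} × {η} = {(x1,η), (x3,η)}
  {x3} × {ζ, η} = {(x3,ζ), (x3,η)}
  {x1} × {ζ, η, θ} = {(x1,ζ), (x1,η), (x1,θ)}
  {x1, x2, x3} × {ζ} = {(x1,ζ), (x2,ζ), (x3,ζ)}
  {x1, x2, x3} × {η} = {(x1,η), (x2,η), (x3,η)}
  {x3} × {ζ, η, θ} = {(x3,ζ), (x3,η), (x3,θ)}
  {x1, x2} × {ζ, η} = {(x1,ζ), (x1,η), (x2,ζ), (x2,η)}
  {x1, x3} × {ζ, η} = {(x1,ζ), (x1,η), (x3,ζ), (x3,η)}
  {x1, x2} × {ζ, η, θ} = {(x1,ζ), (x1,η), (x1,θ), (x2,ζ), (x2,η), (x2,θ)}
  {x1, x3} × {ζ, η, θ} = {(x1,ζ), (x1,η), (x1,θ), (x3,ζ), (x3,η), (x3,θ)}
  {x1, x2, x3} × {ζ, η} = {(x1,ζ), (x1,η), (x2,ζ), (x2,η), (x3,ζ), (x3,η)}
  {x1, x2, x3} × {ζ, η, θ} = {(x1,ζ), (x1,η), (x1,θ), (x2,ζ), (x2,η), (x2,θ), (x3,ζ), (x3,η), (x3,θ)}
These 21 distinct sets form the basis B.
Close under arbitrary unions to get τ_{X×Y}; counting gives |τ_{X×Y}| = 70.


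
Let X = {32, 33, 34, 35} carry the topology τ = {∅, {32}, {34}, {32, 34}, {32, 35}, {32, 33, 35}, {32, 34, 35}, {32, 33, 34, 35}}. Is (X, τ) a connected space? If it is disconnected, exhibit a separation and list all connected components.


(X, τ) is disconnected; components = [{34}, {32, 33, 35}].

Find clopen sets (U ∈ τ with X ∖ U ∈ τ):
  U = ∅, X ∖ U = {32, 33, 34, 35} — both open, so U is clopen.
  U = {34}, X ∖ U = {32, 33, 35} — both open, so U is clopen.
  U = {32, 33, 35}, X ∖ U = {34} — both open, so U is clopen.
  U = {32, 33, 34, 35}, X ∖ U = ∅ — both open, so U is clopen.
Nontrivial clopen(s) exist: e.g. {32, 33, 35}. So (X, τ) is disconnected.
Compute connected components by grouping points that agree on all clopens:
  component: {34}
  component: {32, 33, 35}


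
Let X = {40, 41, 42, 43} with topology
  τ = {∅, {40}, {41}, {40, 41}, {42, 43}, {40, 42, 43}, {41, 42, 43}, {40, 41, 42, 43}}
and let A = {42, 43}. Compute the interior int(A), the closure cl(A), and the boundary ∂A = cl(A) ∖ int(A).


int(A) = {42, 43}, cl(A) = {42, 43}, ∂A = ∅.

Closed sets in (X, τ) are complements of opens:
  closed(X, τ) = {∅, {40}, {41}, {40, 41}, {42, 43}, {40, 42, 43}, {41, 42, 43}, {40, 41, 42, 43}}.
int(A) = ⋃ {U ∈ τ : U ⊆ A}. Opens contained in A: ∅, {42, 43}.
Taking the union of these: int(A) = {42, 43}.
cl(A) = ⋂ {C closed : A ⊆ C}. Closed sets containing A: {42, 43}, {40, 42, 43}, {41, 42, 43}, {40, 41, 42, 43}.
Intersecting these: cl(A) = {42, 43}.
∂A = cl(A) ∖ int(A) = {42, 43} ∖ {42, 43} = ∅.


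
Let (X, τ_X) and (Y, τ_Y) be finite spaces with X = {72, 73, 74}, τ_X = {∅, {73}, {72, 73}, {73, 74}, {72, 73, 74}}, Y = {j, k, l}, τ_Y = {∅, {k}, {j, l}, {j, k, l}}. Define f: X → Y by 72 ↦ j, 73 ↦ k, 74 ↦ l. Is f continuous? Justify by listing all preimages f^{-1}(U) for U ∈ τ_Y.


f is NOT continuous.

Compute f^{-1}(U) for each U ∈ τ_Y:
  U = ∅: f^{-1}(U) = ∅ ∈ τ_X ✓.
  U = {k}: f^{-1}(U) = {73} ∈ τ_X ✓.
  U = {j, l}: f^{-1}(U) = {72, 74} ∉ τ_X ✗.
  U = {j, k, l}: f^{-1}(U) = {72, 73, 74} ∈ τ_X ✓.
Found U = {j, l} with f^{-1}(U) = {72, 74} not in τ_X. Therefore f is NOT continuous.


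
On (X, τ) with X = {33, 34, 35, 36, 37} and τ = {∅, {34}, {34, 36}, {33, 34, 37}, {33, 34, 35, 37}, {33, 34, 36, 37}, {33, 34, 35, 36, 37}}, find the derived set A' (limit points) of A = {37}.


A' = {33, 35}

For each x ∈ X, list the open sets U ∈ τ with x ∈ U, then check whether U ∩ (A ∖ {x}) ≠ ∅ for every such U.
  x = 33: opens ∋ x are {33, 34, 37}, {33, 34, 35, 37}, {33, 34, 36, 37}, {33, 34, 35, 36, 37}; each meets A ∖ {33}, so x IS a limit point.
  x = 34: open {34} ∋ x has {34} ∩ (A ∖ {34}) = ∅, so x is NOT a limit point.
  x = 35: opens ∋ x are {33, 34, 35, 37}, {33, 34, 35, 36, 37}; each meets A ∖ {35}, so x IS a limit point.
  x = 36: open {34, 36} ∋ x has {34, 36} ∩ (A ∖ {36}) = ∅, so x is NOT a limit point.
  x = 37: open {33, 34, 37} ∋ x has {33, 34, 37} ∩ (A ∖ {37}) = ∅, so x is NOT a limit point.
Collecting: A' = {33, 35}.


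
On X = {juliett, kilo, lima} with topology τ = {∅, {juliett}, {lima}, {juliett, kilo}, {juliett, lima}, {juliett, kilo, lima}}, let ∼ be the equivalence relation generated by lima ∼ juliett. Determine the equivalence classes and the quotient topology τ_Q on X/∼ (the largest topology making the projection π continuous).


X/∼ = {[juliett=lima], [kilo]}; |τ_Q| = 3.

Equivalence classes: [juliett=lima], [kilo].
Quotient map π: X → X/∼ sends juliett ↦ [juliett=lima], kilo ↦ [kilo], lima ↦ [juliett=lima].
For each subset V ⊆ X/∼, compute π^{-1}(V) ⊆ X and check whether π^{-1}(V) ∈ τ. V is open in τ_Q iff π^{-1}(V) ∈ τ.
  V = {}: π^{-1}(V) = ∅ ∈ τ ✓.
  V = {[juliett=lima]}: π^{-1}(V) = {juliett, lima} ∈ τ ✓.
  V = {[kilo]}: π^{-1}(V) = {kilo} ∉ τ ✗.
  V = {[juliett=lima], [kilo]}: π^{-1}(V) = {juliett, kilo, lima} ∈ τ ✓.
Open sets in the quotient: τ_Q = {{}, {[juliett=lima]}, {[juliett=lima], [kilo]}} (3 elements).


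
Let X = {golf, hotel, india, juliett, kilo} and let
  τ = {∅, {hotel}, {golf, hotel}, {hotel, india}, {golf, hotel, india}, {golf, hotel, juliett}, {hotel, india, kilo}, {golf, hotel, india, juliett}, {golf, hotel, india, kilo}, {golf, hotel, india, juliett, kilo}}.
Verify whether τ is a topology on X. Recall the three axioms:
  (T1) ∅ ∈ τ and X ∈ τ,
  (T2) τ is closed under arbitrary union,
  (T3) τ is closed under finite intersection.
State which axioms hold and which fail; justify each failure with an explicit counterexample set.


τ IS a topology on X.

Axiom (T1): ∅ ∈ τ? Yes; X ∈ τ? Yes.
Axiom (T2/T3): check pairwise unions and intersections of members of τ.
All pairwise intersections and unions checked — each lies in τ. Therefore τ satisfies (T1), (T2), (T3): it IS a topology on X.


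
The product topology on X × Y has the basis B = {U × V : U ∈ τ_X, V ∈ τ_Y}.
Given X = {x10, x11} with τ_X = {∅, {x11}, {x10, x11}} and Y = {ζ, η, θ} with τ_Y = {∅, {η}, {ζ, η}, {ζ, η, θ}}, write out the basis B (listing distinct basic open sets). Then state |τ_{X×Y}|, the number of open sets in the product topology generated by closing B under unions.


Basis B = {∅ × ∅, {x11} × {η}, {x10, x11} × {η}, {x11} × {ζ, η}, {x11} × {ζ, η, θ}, {x10, x11} × {ζ, η}, {x10, x11} × {ζ, η, θ}}; |τ_{X×Y}| = 10.

Enumerate products U × V with U ∈ τ_X, V ∈ τ_Y (deduplicated):
  ∅ × ∅ = {} (∅)
  {x11} × {η} = {(x11,η)}
  {x10, x11} × {η} = {(x10,η), (x11,η)}
  {x11} × {ζ, η} = {(x11,ζ), (x11,η)}
  {x11} × {ζ, η, θ} = {(x11,ζ), (x11,η), (x11,θ)}
  {x10, x11} × {ζ, η} = {(x10,ζ), (x10,η), (x11,ζ), (x11,η)}
  {x10, x11} × {ζ, η, θ} = {(x10,ζ), (x10,η), (x10,θ), (x11,ζ), (x11,η), (x11,θ)}
These 7 distinct sets form the basis B.
Close under arbitrary unions to get τ_{X×Y}; counting gives |τ_{X×Y}| = 10.


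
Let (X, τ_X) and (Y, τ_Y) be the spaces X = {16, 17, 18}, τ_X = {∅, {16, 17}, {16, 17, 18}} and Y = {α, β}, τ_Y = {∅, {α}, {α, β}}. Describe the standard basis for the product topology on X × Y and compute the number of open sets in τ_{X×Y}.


Basis B = {∅ × ∅, {16, 17} × {α}, {16, 17, 18} × {α}, {16, 17} × {α, β}, {16, 17, 18} × {α, β}}; |τ_{X×Y}| = 6.

Enumerate products U × V with U ∈ τ_X, V ∈ τ_Y (deduplicated):
  ∅ × ∅ = {} (∅)
  {16, 17} × {α} = {(16,α), (17,α)}
  {16, 17, 18} × {α} = {(16,α), (17,α), (18,α)}
  {16, 17} × {α, β} = {(16,α), (16,β), (17,α), (17,β)}
  {16, 17, 18} × {α, β} = {(16,α), (16,β), (17,α), (17,β), (18,α), (18,β)}
These 5 distinct sets form the basis B.
Close under arbitrary unions to get τ_{X×Y}; counting gives |τ_{X×Y}| = 6.


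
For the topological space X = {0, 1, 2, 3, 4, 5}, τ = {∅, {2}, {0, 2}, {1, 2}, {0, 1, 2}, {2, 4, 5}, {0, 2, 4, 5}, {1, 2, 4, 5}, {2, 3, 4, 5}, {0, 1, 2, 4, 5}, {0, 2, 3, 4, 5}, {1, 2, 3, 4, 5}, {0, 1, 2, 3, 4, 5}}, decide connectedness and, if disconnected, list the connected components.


(X, τ) is connected.

Find clopen sets (U ∈ τ with X ∖ U ∈ τ):
  U = ∅, X ∖ U = {0, 1, 2, 3, 4, 5} — both open, so U is clopen.
  U = {0, 1, 2, 3, 4, 5}, X ∖ U = ∅ — both open, so U is clopen.
Only trivial clopens (∅ and X) exist, so (X, τ) is connected.
Compute connected components by grouping points that agree on all clopens:
  component: {0, 1, 2, 3, 4, 5}


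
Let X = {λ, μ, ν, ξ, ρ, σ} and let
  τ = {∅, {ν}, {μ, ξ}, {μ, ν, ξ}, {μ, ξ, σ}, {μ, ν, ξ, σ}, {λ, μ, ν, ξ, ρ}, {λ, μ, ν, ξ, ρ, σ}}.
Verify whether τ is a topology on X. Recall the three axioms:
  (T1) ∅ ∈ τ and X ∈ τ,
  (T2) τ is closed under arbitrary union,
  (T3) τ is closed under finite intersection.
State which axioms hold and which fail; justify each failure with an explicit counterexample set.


τ IS a topology on X.

Axiom (T1): ∅ ∈ τ? Yes; X ∈ τ? Yes.
Axiom (T2/T3): check pairwise unions and intersections of members of τ.
All pairwise intersections and unions checked — each lies in τ. Therefore τ satisfies (T1), (T2), (T3): it IS a topology on X.


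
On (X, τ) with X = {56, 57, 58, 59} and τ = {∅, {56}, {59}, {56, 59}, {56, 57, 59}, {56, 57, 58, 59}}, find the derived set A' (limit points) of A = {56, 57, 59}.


A' = {57, 58}

For each x ∈ X, list the open sets U ∈ τ with x ∈ U, then check whether U ∩ (A ∖ {x}) ≠ ∅ for every such U.
  x = 56: open {56} ∋ x has {56} ∩ (A ∖ {56}) = ∅, so x is NOT a limit point.
  x = 57: opens ∋ x are {56, 57, 59}, {56, 57, 58, 59}; each meets A ∖ {57}, so x IS a limit point.
  x = 58: opens ∋ x are {56, 57, 58, 59}; each meets A ∖ {58}, so x IS a limit point.
  x = 59: open {59} ∋ x has {59} ∩ (A ∖ {59}) = ∅, so x is NOT a limit point.
Collecting: A' = {57, 58}.


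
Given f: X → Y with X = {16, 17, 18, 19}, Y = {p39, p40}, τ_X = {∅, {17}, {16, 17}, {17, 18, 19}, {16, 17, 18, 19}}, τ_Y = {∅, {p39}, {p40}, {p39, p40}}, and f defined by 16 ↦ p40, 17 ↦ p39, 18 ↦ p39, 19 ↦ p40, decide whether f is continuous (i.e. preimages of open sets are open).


f is NOT continuous.

Compute f^{-1}(U) for each U ∈ τ_Y:
  U = ∅: f^{-1}(U) = ∅ ∈ τ_X ✓.
  U = {p39}: f^{-1}(U) = {17, 18} ∉ τ_X ✗.
  U = {p40}: f^{-1}(U) = {16, 19} ∉ τ_X ✗.
  U = {p39, p40}: f^{-1}(U) = {16, 17, 18, 19} ∈ τ_X ✓.
Found U = {p39} with f^{-1}(U) = {17, 18} not in τ_X. Therefore f is NOT continuous.


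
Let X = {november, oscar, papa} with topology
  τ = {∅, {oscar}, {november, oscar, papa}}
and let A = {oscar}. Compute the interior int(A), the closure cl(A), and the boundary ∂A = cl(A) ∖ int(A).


int(A) = {oscar}, cl(A) = {november, oscar, papa}, ∂A = {november, papa}.

Closed sets in (X, τ) are complements of opens:
  closed(X, τ) = {∅, {november, papa}, {november, oscar, papa}}.
int(A) = ⋃ {U ∈ τ : U ⊆ A}. Opens contained in A: ∅, {oscar}.
Taking the union of these: int(A) = {oscar}.
cl(A) = ⋂ {C closed : A ⊆ C}. Closed sets containing A: {november, oscar, papa}.
Intersecting these: cl(A) = {november, oscar, papa}.
∂A = cl(A) ∖ int(A) = {november, oscar, papa} ∖ {oscar} = {november, papa}.


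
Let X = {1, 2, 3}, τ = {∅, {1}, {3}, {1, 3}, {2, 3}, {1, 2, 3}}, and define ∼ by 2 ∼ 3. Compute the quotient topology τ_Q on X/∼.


X/∼ = {[1], [2=3]}; |τ_Q| = 4.

Equivalence classes: [1], [2=3].
Quotient map π: X → X/∼ sends 1 ↦ [1], 2 ↦ [2=3], 3 ↦ [2=3].
For each subset V ⊆ X/∼, compute π^{-1}(V) ⊆ X and check whether π^{-1}(V) ∈ τ. V is open in τ_Q iff π^{-1}(V) ∈ τ.
  V = {}: π^{-1}(V) = ∅ ∈ τ ✓.
  V = {[1]}: π^{-1}(V) = {1} ∈ τ ✓.
  V = {[2=3]}: π^{-1}(V) = {2, 3} ∈ τ ✓.
  V = {[1], [2=3]}: π^{-1}(V) = {1, 2, 3} ∈ τ ✓.
Open sets in the quotient: τ_Q = {{}, {[1]}, {[2=3]}, {[1], [2=3]}} (4 elements).


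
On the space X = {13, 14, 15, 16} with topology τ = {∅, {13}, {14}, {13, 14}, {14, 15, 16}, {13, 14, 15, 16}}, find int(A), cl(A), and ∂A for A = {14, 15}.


int(A) = {14}, cl(A) = {14, 15, 16}, ∂A = {15, 16}.

Closed sets in (X, τ) are complements of opens:
  closed(X, τ) = {∅, {13}, {15, 16}, {13, 15, 16}, {14, 15, 16}, {13, 14, 15, 16}}.
int(A) = ⋃ {U ∈ τ : U ⊆ A}. Opens contained in A: ∅, {14}.
Taking the union of these: int(A) = {14}.
cl(A) = ⋂ {C closed : A ⊆ C}. Closed sets containing A: {14, 15, 16}, {13, 14, 15, 16}.
Intersecting these: cl(A) = {14, 15, 16}.
∂A = cl(A) ∖ int(A) = {14, 15, 16} ∖ {14} = {15, 16}.


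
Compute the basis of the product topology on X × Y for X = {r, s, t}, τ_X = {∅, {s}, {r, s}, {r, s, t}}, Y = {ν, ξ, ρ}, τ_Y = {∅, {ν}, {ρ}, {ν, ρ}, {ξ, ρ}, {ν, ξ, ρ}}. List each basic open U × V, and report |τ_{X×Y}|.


Basis B = {∅ × ∅, {s} × {ν}, {s} × {ρ}, {r, s} × {ν}, {r, s} × {ρ}, {s} × {ν, ρ}, {s} × {ξ, ρ}, {r, s, t} × {ν}, {r, s, t} × {ρ}, {s} × {ν, ξ, ρ}, {r, s} × {ν, ρ}, {r, s} × {ξ, ρ}, {r, s} × {ν, ξ, ρ}, {r, s, t} × {ν, ρ}, {r, s, t} × {ξ, ρ}, {r, s, t} × {ν, ξ, ρ}}; |τ_{X×Y}| = 40.

Enumerate products U × V with U ∈ τ_X, V ∈ τ_Y (deduplicated):
  ∅ × ∅ = {} (∅)
  {s} × {ν} = {(s,ν)}
  {s} × {ρ} = {(s,ρ)}
  {r, s} × {ν} = {(r,ν), (s,ν)}
  {r, s} × {ρ} = {(r,ρ), (s,ρ)}
  {s} × {ν, ρ} = {(s,ν), (s,ρ)}
  {s} × {ξ, ρ} = {(s,ξ), (s,ρ)}
  {r, s, t} × {ν} = {(r,ν), (s,ν), (t,ν)}
  {r, s, t} × {ρ} = {(r,ρ), (s,ρ), (t,ρ)}
  {s} × {ν, ξ, ρ} = {(s,ν), (s,ξ), (s,ρ)}
  {r, s} × {ν, ρ} = {(r,ν), (r,ρ), (s,ν), (s,ρ)}
  {r, s} × {ξ, ρ} = {(r,ξ), (r,ρ), (s,ξ), (s,ρ)}
  {r, s} × {ν, ξ, ρ} = {(r,ν), (r,ξ), (r,ρ), (s,ν), (s,ξ), (s,ρ)}
  {r, s, t} × {ν, ρ} = {(r,ν), (r,ρ), (s,ν), (s,ρ), (t,ν), (t,ρ)}
  {r, s, t} × {ξ, ρ} = {(r,ξ), (r,ρ), (s,ξ), (s,ρ), (t,ξ), (t,ρ)}
  {r, s, t} × {ν, ξ, ρ} = {(r,ν), (r,ξ), (r,ρ), (s,ν), (s,ξ), (s,ρ), (t,ν), (t,ξ), (t,ρ)}
These 16 distinct sets form the basis B.
Close under arbitrary unions to get τ_{X×Y}; counting gives |τ_{X×Y}| = 40.


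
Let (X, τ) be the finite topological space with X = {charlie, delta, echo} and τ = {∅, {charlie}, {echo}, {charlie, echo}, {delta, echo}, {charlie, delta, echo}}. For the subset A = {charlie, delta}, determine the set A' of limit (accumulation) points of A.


A' = ∅

For each x ∈ X, list the open sets U ∈ τ with x ∈ U, then check whether U ∩ (A ∖ {x}) ≠ ∅ for every such U.
  x = charlie: open {charlie} ∋ x has {charlie} ∩ (A ∖ {charlie}) = ∅, so x is NOT a limit point.
  x = delta: open {delta, echo} ∋ x has {delta, echo} ∩ (A ∖ {delta}) = ∅, so x is NOT a limit point.
  x = echo: open {echo} ∋ x has {echo} ∩ (A ∖ {echo}) = ∅, so x is NOT a limit point.
Collecting: A' = ∅.


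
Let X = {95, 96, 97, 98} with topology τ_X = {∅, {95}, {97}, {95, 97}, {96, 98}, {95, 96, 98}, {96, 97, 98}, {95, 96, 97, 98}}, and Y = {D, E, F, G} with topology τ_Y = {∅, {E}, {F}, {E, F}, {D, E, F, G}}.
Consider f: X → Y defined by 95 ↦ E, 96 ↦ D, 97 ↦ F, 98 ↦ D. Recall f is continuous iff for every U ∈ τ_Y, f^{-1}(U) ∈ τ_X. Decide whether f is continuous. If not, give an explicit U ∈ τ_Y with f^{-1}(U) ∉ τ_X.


f IS continuous.

Compute f^{-1}(U) for each U ∈ τ_Y:
  U = ∅: f^{-1}(U) = ∅ ∈ τ_X ✓.
  U = {E}: f^{-1}(U) = {95} ∈ τ_X ✓.
  U = {F}: f^{-1}(U) = {97} ∈ τ_X ✓.
  U = {E, F}: f^{-1}(U) = {95, 97} ∈ τ_X ✓.
  U = {D, E, F, G}: f^{-1}(U) = {95, 96, 97, 98} ∈ τ_X ✓.
Every preimage lies in τ_X, so f IS continuous.


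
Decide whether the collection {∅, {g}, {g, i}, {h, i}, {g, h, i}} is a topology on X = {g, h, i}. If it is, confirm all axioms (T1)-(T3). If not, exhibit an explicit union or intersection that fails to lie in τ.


τ is NOT a topology on X.

Axiom (T1): ∅ ∈ τ? Yes; X ∈ τ? Yes.
Axiom (T2/T3): check pairwise unions and intersections of members of τ.
Counterexample for (T3): {g, i} ∩ {h, i} = {i} ∉ τ. Therefore τ is NOT a topology.


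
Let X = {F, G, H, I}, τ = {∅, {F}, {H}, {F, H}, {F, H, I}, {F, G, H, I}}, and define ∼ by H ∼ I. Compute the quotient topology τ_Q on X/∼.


X/∼ = {[F], [G], [H=I]}; |τ_Q| = 4.

Equivalence classes: [F], [G], [H=I].
Quotient map π: X → X/∼ sends F ↦ [F], G ↦ [G], H ↦ [H=I], I ↦ [H=I].
For each subset V ⊆ X/∼, compute π^{-1}(V) ⊆ X and check whether π^{-1}(V) ∈ τ. V is open in τ_Q iff π^{-1}(V) ∈ τ.
  V = {}: π^{-1}(V) = ∅ ∈ τ ✓.
  V = {[F]}: π^{-1}(V) = {F} ∈ τ ✓.
  V = {[G]}: π^{-1}(V) = {G} ∉ τ ✗.
  V = {[F], [G]}: π^{-1}(V) = {F, G} ∉ τ ✗.
  V = {[H=I]}: π^{-1}(V) = {H, I} ∉ τ ✗.
  V = {[F], [H=I]}: π^{-1}(V) = {F, H, I} ∈ τ ✓.
  V = {[G], [H=I]}: π^{-1}(V) = {G, H, I} ∉ τ ✗.
  V = {[F], [G], [H=I]}: π^{-1}(V) = {F, G, H, I} ∈ τ ✓.
Open sets in the quotient: τ_Q = {{}, {[F]}, {[F], [H=I]}, {[F], [G], [H=I]}} (4 elements).


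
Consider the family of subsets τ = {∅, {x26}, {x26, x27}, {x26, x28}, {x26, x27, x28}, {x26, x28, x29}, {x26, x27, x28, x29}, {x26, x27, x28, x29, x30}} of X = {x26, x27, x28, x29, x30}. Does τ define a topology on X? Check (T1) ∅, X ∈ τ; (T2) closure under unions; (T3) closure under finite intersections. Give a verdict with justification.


τ IS a topology on X.

Axiom (T1): ∅ ∈ τ? Yes; X ∈ τ? Yes.
Axiom (T2/T3): check pairwise unions and intersections of members of τ.
All pairwise intersections and unions checked — each lies in τ. Therefore τ satisfies (T1), (T2), (T3): it IS a topology on X.


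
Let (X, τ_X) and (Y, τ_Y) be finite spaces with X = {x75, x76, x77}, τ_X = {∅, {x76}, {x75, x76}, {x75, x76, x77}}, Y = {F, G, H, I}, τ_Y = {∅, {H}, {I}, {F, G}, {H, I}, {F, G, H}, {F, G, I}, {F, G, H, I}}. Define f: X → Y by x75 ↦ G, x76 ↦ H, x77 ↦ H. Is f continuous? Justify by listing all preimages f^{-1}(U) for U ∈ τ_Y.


f is NOT continuous.

Compute f^{-1}(U) for each U ∈ τ_Y:
  U = ∅: f^{-1}(U) = ∅ ∈ τ_X ✓.
  U = {H}: f^{-1}(U) = {x76, x77} ∉ τ_X ✗.
  U = {I}: f^{-1}(U) = ∅ ∈ τ_X ✓.
  U = {F, G}: f^{-1}(U) = {x75} ∉ τ_X ✗.
  U = {H, I}: f^{-1}(U) = {x76, x77} ∉ τ_X ✗.
  U = {F, G, H}: f^{-1}(U) = {x75, x76, x77} ∈ τ_X ✓.
  U = {F, G, I}: f^{-1}(U) = {x75} ∉ τ_X ✗.
  U = {F, G, H, I}: f^{-1}(U) = {x75, x76, x77} ∈ τ_X ✓.
Found U = {H} with f^{-1}(U) = {x76, x77} not in τ_X. Therefore f is NOT continuous.


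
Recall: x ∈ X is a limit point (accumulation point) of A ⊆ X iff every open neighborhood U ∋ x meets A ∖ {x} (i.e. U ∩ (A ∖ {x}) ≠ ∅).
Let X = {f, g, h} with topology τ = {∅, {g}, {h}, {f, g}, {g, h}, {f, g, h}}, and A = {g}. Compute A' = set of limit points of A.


A' = {f}

For each x ∈ X, list the open sets U ∈ τ with x ∈ U, then check whether U ∩ (A ∖ {x}) ≠ ∅ for every such U.
  x = f: opens ∋ x are {f, g}, {f, g, h}; each meets A ∖ {f}, so x IS a limit point.
  x = g: open {g} ∋ x has {g} ∩ (A ∖ {g}) = ∅, so x is NOT a limit point.
  x = h: open {h} ∋ x has {h} ∩ (A ∖ {h}) = ∅, so x is NOT a limit point.
Collecting: A' = {f}.


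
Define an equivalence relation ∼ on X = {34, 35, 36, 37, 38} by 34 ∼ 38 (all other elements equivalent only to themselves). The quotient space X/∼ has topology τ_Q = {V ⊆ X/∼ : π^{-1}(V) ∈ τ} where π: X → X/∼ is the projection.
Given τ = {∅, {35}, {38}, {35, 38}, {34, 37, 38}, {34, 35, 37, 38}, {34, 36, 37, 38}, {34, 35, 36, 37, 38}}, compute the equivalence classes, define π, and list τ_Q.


X/∼ = {[34=38], [35], [36], [37]}; |τ_Q| = 6.

Equivalence classes: [34=38], [35], [36], [37].
Quotient map π: X → X/∼ sends 34 ↦ [34=38], 35 ↦ [35], 36 ↦ [36], 37 ↦ [37], 38 ↦ [34=38].
For each subset V ⊆ X/∼, compute π^{-1}(V) ⊆ X and check whether π^{-1}(V) ∈ τ. V is open in τ_Q iff π^{-1}(V) ∈ τ.
  V = {}: π^{-1}(V) = ∅ ∈ τ ✓.
  V = {[34=38]}: π^{-1}(V) = {34, 38} ∉ τ ✗.
  V = {[35]}: π^{-1}(V) = {35} ∈ τ ✓.
  V = {[34=38], [35]}: π^{-1}(V) = {34, 35, 38} ∉ τ ✗.
  V = {[36]}: π^{-1}(V) = {36} ∉ τ ✗.
  V = {[34=38], [36]}: π^{-1}(V) = {34, 36, 38} ∉ τ ✗.
  V = {[35], [36]}: π^{-1}(V) = {35, 36} ∉ τ ✗.
  V = {[34=38], [35], [36]}: π^{-1}(V) = {34, 35, 36, 38} ∉ τ ✗.
  V = {[37]}: π^{-1}(V) = {37} ∉ τ ✗.
  V = {[34=38], [37]}: π^{-1}(V) = {34, 37, 38} ∈ τ ✓.
  V = {[35], [37]}: π^{-1}(V) = {35, 37} ∉ τ ✗.
  V = {[34=38], [35], [37]}: π^{-1}(V) = {34, 35, 37, 38} ∈ τ ✓.
  V = {[36], [37]}: π^{-1}(V) = {36, 37} ∉ τ ✗.
  V = {[34=38], [36], [37]}: π^{-1}(V) = {34, 36, 37, 38} ∈ τ ✓.
  V = {[35], [36], [37]}: π^{-1}(V) = {35, 36, 37} ∉ τ ✗.
  V = {[34=38], [35], [36], [37]}: π^{-1}(V) = {34, 35, 36, 37, 38} ∈ τ ✓.
Open sets in the quotient: τ_Q = {{}, {[35]}, {[34=38], [37]}, {[34=38], [35], [37]}, {[34=38], [36], [37]}, {[34=38], [35], [36], [37]}} (6 elements).


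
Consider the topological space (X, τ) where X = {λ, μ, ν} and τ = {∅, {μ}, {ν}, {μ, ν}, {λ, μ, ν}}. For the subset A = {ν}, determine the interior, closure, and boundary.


int(A) = {ν}, cl(A) = {λ, ν}, ∂A = {λ}.

Closed sets in (X, τ) are complements of opens:
  closed(X, τ) = {∅, {λ}, {λ, μ}, {λ, ν}, {λ, μ, ν}}.
int(A) = ⋃ {U ∈ τ : U ⊆ A}. Opens contained in A: ∅, {ν}.
Taking the union of these: int(A) = {ν}.
cl(A) = ⋂ {C closed : A ⊆ C}. Closed sets containing A: {λ, ν}, {λ, μ, ν}.
Intersecting these: cl(A) = {λ, ν}.
∂A = cl(A) ∖ int(A) = {λ, ν} ∖ {ν} = {λ}.


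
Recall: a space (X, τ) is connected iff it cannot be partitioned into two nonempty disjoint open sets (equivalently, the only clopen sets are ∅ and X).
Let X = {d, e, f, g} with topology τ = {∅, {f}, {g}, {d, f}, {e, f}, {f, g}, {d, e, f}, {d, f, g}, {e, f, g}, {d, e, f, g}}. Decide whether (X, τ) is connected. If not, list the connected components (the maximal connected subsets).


(X, τ) is disconnected; components = [{g}, {d, e, f}].

Find clopen sets (U ∈ τ with X ∖ U ∈ τ):
  U = ∅, X ∖ U = {d, e, f, g} — both open, so U is clopen.
  U = {g}, X ∖ U = {d, e, f} — both open, so U is clopen.
  U = {d, e, f}, X ∖ U = {g} — both open, so U is clopen.
  U = {d, e, f, g}, X ∖ U = ∅ — both open, so U is clopen.
Nontrivial clopen(s) exist: e.g. {d, e, f}. So (X, τ) is disconnected.
Compute connected components by grouping points that agree on all clopens:
  component: {g}
  component: {d, e, f}


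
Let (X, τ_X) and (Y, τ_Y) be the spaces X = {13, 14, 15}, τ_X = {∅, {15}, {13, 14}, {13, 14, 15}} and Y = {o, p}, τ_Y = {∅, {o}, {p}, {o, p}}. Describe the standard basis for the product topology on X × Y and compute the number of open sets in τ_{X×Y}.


Basis B = {∅ × ∅, {15} × {o}, {15} × {p}, {13, 14} × {o}, {13, 14} × {p}, {15} × {o, p}, {13, 14, 15} × {o}, {13, 14, 15} × {p}, {13, 14} × {o, p}, {13, 14, 15} × {o, p}}; |τ_{X×Y}| = 16.

Enumerate products U × V with U ∈ τ_X, V ∈ τ_Y (deduplicated):
  ∅ × ∅ = {} (∅)
  {15} × {o} = {(15,o)}
  {15} × {p} = {(15,p)}
  {13, 14} × {o} = {(13,o), (14,o)}
  {13, 14} × {p} = {(13,p), (14,p)}
  {15} × {o, p} = {(15,o), (15,p)}
  {13, 14, 15} × {o} = {(13,o), (14,o), (15,o)}
  {13, 14, 15} × {p} = {(13,p), (14,p), (15,p)}
  {13, 14} × {o, p} = {(13,o), (13,p), (14,o), (14,p)}
  {13, 14, 15} × {o, p} = {(13,o), (13,p), (14,o), (14,p), (15,o), (15,p)}
These 10 distinct sets form the basis B.
Close under arbitrary unions to get τ_{X×Y}; counting gives |τ_{X×Y}| = 16.


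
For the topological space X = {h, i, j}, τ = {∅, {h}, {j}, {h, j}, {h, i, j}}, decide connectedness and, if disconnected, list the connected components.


(X, τ) is connected.

Find clopen sets (U ∈ τ with X ∖ U ∈ τ):
  U = ∅, X ∖ U = {h, i, j} — both open, so U is clopen.
  U = {h, i, j}, X ∖ U = ∅ — both open, so U is clopen.
Only trivial clopens (∅ and X) exist, so (X, τ) is connected.
Compute connected components by grouping points that agree on all clopens:
  component: {h, i, j}


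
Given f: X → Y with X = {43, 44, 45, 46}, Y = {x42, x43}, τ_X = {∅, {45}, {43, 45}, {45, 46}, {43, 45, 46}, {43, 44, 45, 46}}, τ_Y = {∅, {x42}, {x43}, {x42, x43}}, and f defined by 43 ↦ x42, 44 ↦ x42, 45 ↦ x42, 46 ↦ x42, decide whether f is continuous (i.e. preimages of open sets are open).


f IS continuous.

Compute f^{-1}(U) for each U ∈ τ_Y:
  U = ∅: f^{-1}(U) = ∅ ∈ τ_X ✓.
  U = {x42}: f^{-1}(U) = {43, 44, 45, 46} ∈ τ_X ✓.
  U = {x43}: f^{-1}(U) = ∅ ∈ τ_X ✓.
  U = {x42, x43}: f^{-1}(U) = {43, 44, 45, 46} ∈ τ_X ✓.
Every preimage lies in τ_X, so f IS continuous.


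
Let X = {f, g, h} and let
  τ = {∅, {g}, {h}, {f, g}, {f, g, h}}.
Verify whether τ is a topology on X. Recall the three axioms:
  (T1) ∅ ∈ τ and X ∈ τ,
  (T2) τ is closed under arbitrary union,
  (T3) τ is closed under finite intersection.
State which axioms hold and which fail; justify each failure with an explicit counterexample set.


τ is NOT a topology on X.

Axiom (T1): ∅ ∈ τ? Yes; X ∈ τ? Yes.
Axiom (T2/T3): check pairwise unions and intersections of members of τ.
Counterexample for (T2): {g} ∪ {h} = {g, h} ∉ τ. Therefore τ is NOT a topology.


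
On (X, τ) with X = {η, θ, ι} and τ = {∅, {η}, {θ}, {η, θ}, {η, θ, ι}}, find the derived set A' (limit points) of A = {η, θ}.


A' = {ι}

For each x ∈ X, list the open sets U ∈ τ with x ∈ U, then check whether U ∩ (A ∖ {x}) ≠ ∅ for every such U.
  x = η: open {η} ∋ x has {η} ∩ (A ∖ {η}) = ∅, so x is NOT a limit point.
  x = θ: open {θ} ∋ x has {θ} ∩ (A ∖ {θ}) = ∅, so x is NOT a limit point.
  x = ι: opens ∋ x are {η, θ, ι}; each meets A ∖ {ι}, so x IS a limit point.
Collecting: A' = {ι}.


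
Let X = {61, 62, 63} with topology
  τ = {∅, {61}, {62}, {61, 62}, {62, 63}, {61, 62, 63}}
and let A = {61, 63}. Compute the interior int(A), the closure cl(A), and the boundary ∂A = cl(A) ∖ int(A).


int(A) = {61}, cl(A) = {61, 63}, ∂A = {63}.

Closed sets in (X, τ) are complements of opens:
  closed(X, τ) = {∅, {61}, {63}, {61, 63}, {62, 63}, {61, 62, 63}}.
int(A) = ⋃ {U ∈ τ : U ⊆ A}. Opens contained in A: ∅, {61}.
Taking the union of these: int(A) = {61}.
cl(A) = ⋂ {C closed : A ⊆ C}. Closed sets containing A: {61, 63}, {61, 62, 63}.
Intersecting these: cl(A) = {61, 63}.
∂A = cl(A) ∖ int(A) = {61, 63} ∖ {61} = {63}.


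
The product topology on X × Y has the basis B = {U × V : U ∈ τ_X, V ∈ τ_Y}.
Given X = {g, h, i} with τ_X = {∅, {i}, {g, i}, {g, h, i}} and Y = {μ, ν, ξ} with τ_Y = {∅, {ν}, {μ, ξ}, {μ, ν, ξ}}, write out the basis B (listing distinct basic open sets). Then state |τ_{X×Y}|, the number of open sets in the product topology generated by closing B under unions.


Basis B = {∅ × ∅, {i} × {ν}, {g, i} × {ν}, {i} × {μ, ξ}, {g, h, i} × {ν}, {i} × {μ, ν, ξ}, {g, i} × {μ, ξ}, {g, i} × {μ, ν, ξ}, {g, h, i} × {μ, ξ}, {g, h, i} × {μ, ν, ξ}}; |τ_{X×Y}| = 16.

Enumerate products U × V with U ∈ τ_X, V ∈ τ_Y (deduplicated):
  ∅ × ∅ = {} (∅)
  {i} × {ν} = {(i,ν)}
  {g, i} × {ν} = {(g,ν), (i,ν)}
  {i} × {μ, ξ} = {(i,μ), (i,ξ)}
  {g, h, i} × {ν} = {(g,ν), (h,ν), (i,ν)}
  {i} × {μ, ν, ξ} = {(i,μ), (i,ν), (i,ξ)}
  {g, i} × {μ, ξ} = {(g,μ), (g,ξ), (i,μ), (i,ξ)}
  {g, i} × {μ, ν, ξ} = {(g,μ), (g,ν), (g,ξ), (i,μ), (i,ν), (i,ξ)}
  {g, h, i} × {μ, ξ} = {(g,μ), (g,ξ), (h,μ), (h,ξ), (i,μ), (i,ξ)}
  {g, h, i} × {μ, ν, ξ} = {(g,μ), (g,ν), (g,ξ), (h,μ), (h,ν), (h,ξ), (i,μ), (i,ν), (i,ξ)}
These 10 distinct sets form the basis B.
Close under arbitrary unions to get τ_{X×Y}; counting gives |τ_{X×Y}| = 16.


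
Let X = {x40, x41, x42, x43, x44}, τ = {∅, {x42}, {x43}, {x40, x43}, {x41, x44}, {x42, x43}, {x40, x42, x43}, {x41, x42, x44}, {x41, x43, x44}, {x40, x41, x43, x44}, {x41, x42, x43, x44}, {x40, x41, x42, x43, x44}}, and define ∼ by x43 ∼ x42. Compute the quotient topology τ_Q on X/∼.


X/∼ = {[x40], [x41], [x42=x43], [x44]}; |τ_Q| = 6.

Equivalence classes: [x40], [x41], [x42=x43], [x44].
Quotient map π: X → X/∼ sends x40 ↦ [x40], x41 ↦ [x41], x42 ↦ [x42=x43], x43 ↦ [x42=x43], x44 ↦ [x44].
For each subset V ⊆ X/∼, compute π^{-1}(V) ⊆ X and check whether π^{-1}(V) ∈ τ. V is open in τ_Q iff π^{-1}(V) ∈ τ.
  V = {}: π^{-1}(V) = ∅ ∈ τ ✓.
  V = {[x40]}: π^{-1}(V) = {x40} ∉ τ ✗.
  V = {[x41]}: π^{-1}(V) = {x41} ∉ τ ✗.
  V = {[x40], [x41]}: π^{-1}(V) = {x40, x41} ∉ τ ✗.
  V = {[x42=x43]}: π^{-1}(V) = {x42, x43} ∈ τ ✓.
  V = {[x40], [x42=x43]}: π^{-1}(V) = {x40, x42, x43} ∈ τ ✓.
  V = {[x41], [x42=x43]}: π^{-1}(V) = {x41, x42, x43} ∉ τ ✗.
  V = {[x40], [x41], [x42=x43]}: π^{-1}(V) = {x40, x41, x42, x43} ∉ τ ✗.
  V = {[x44]}: π^{-1}(V) = {x44} ∉ τ ✗.
  V = {[x40], [x44]}: π^{-1}(V) = {x40, x44} ∉ τ ✗.
  V = {[x41], [x44]}: π^{-1}(V) = {x41, x44} ∈ τ ✓.
  V = {[x40], [x41], [x44]}: π^{-1}(V) = {x40, x41, x44} ∉ τ ✗.
  V = {[x42=x43], [x44]}: π^{-1}(V) = {x42, x43, x44} ∉ τ ✗.
  V = {[x40], [x42=x43], [x44]}: π^{-1}(V) = {x40, x42, x43, x44} ∉ τ ✗.
  V = {[x41], [x42=x43], [x44]}: π^{-1}(V) = {x41, x42, x43, x44} ∈ τ ✓.
  V = {[x40], [x41], [x42=x43], [x44]}: π^{-1}(V) = {x40, x41, x42, x43, x44} ∈ τ ✓.
Open sets in the quotient: τ_Q = {{}, {[x42=x43]}, {[x40], [x42=x43]}, {[x41], [x44]}, {[x41], [x42=x43], [x44]}, {[x40], [x41], [x42=x43], [x44]}} (6 elements).


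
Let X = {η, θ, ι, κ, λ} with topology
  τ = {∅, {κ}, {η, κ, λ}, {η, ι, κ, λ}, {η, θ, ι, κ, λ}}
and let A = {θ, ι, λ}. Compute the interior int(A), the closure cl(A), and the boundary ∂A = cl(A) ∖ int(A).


int(A) = ∅, cl(A) = {η, θ, ι, λ}, ∂A = {η, θ, ι, λ}.

Closed sets in (X, τ) are complements of opens:
  closed(X, τ) = {∅, {θ}, {θ, ι}, {η, θ, ι, λ}, {η, θ, ι, κ, λ}}.
int(A) = ⋃ {U ∈ τ : U ⊆ A}. Opens contained in A: ∅.
Taking the union of these: int(A) = ∅.
cl(A) = ⋂ {C closed : A ⊆ C}. Closed sets containing A: {η, θ, ι, λ}, {η, θ, ι, κ, λ}.
Intersecting these: cl(A) = {η, θ, ι, λ}.
∂A = cl(A) ∖ int(A) = {η, θ, ι, λ} ∖ ∅ = {η, θ, ι, λ}.


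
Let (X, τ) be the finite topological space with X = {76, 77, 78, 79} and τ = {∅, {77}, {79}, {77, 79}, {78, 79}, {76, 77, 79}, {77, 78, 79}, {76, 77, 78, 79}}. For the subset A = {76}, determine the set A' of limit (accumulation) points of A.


A' = ∅

For each x ∈ X, list the open sets U ∈ τ with x ∈ U, then check whether U ∩ (A ∖ {x}) ≠ ∅ for every such U.
  x = 76: open {76, 77, 79} ∋ x has {76, 77, 79} ∩ (A ∖ {76}) = ∅, so x is NOT a limit point.
  x = 77: open {77} ∋ x has {77} ∩ (A ∖ {77}) = ∅, so x is NOT a limit point.
  x = 78: open {78, 79} ∋ x has {78, 79} ∩ (A ∖ {78}) = ∅, so x is NOT a limit point.
  x = 79: open {79} ∋ x has {79} ∩ (A ∖ {79}) = ∅, so x is NOT a limit point.
Collecting: A' = ∅.


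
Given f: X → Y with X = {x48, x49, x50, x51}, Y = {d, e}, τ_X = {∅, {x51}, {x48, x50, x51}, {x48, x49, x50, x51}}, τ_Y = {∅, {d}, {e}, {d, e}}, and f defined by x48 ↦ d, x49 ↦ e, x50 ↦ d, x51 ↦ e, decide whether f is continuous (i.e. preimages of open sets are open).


f is NOT continuous.

Compute f^{-1}(U) for each U ∈ τ_Y:
  U = ∅: f^{-1}(U) = ∅ ∈ τ_X ✓.
  U = {d}: f^{-1}(U) = {x48, x50} ∉ τ_X ✗.
  U = {e}: f^{-1}(U) = {x49, x51} ∉ τ_X ✗.
  U = {d, e}: f^{-1}(U) = {x48, x49, x50, x51} ∈ τ_X ✓.
Found U = {d} with f^{-1}(U) = {x48, x50} not in τ_X. Therefore f is NOT continuous.


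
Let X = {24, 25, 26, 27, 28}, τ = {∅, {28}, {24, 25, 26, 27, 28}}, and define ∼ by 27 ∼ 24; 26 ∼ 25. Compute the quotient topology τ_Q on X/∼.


X/∼ = {[24=27], [25=26], [28]}; |τ_Q| = 3.

Equivalence classes: [24=27], [25=26], [28].
Quotient map π: X → X/∼ sends 24 ↦ [24=27], 25 ↦ [25=26], 26 ↦ [25=26], 27 ↦ [24=27], 28 ↦ [28].
For each subset V ⊆ X/∼, compute π^{-1}(V) ⊆ X and check whether π^{-1}(V) ∈ τ. V is open in τ_Q iff π^{-1}(V) ∈ τ.
  V = {}: π^{-1}(V) = ∅ ∈ τ ✓.
  V = {[24=27]}: π^{-1}(V) = {24, 27} ∉ τ ✗.
  V = {[25=26]}: π^{-1}(V) = {25, 26} ∉ τ ✗.
  V = {[24=27], [25=26]}: π^{-1}(V) = {24, 25, 26, 27} ∉ τ ✗.
  V = {[28]}: π^{-1}(V) = {28} ∈ τ ✓.
  V = {[24=27], [28]}: π^{-1}(V) = {24, 27, 28} ∉ τ ✗.
  V = {[25=26], [28]}: π^{-1}(V) = {25, 26, 28} ∉ τ ✗.
  V = {[24=27], [25=26], [28]}: π^{-1}(V) = {24, 25, 26, 27, 28} ∈ τ ✓.
Open sets in the quotient: τ_Q = {{}, {[28]}, {[24=27], [25=26], [28]}} (3 elements).


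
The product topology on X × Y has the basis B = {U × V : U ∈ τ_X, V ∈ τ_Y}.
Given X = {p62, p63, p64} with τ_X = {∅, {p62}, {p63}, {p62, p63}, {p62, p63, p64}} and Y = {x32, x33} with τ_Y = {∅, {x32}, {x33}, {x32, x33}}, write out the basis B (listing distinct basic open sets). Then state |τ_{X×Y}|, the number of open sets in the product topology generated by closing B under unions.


Basis B = {∅ × ∅, {p62} × {x32}, {p62} × {x33}, {p63} × {x32}, {p63} × {x33}, {p62} × {x32, x33}, {p62, p63} × {x32}, {p62, p63} × {x33}, {p63} × {x32, x33}, {p62, p63, p64} × {x32}, {p62, p63, p64} × {x33}, {p62, p63} × {x32, x33}, {p62, p63, p64} × {x32, x33}}; |τ_{X×Y}| = 25.

Enumerate products U × V with U ∈ τ_X, V ∈ τ_Y (deduplicated):
  ∅ × ∅ = {} (∅)
  {p62} × {x32} = {(p62,x32)}
  {p62} × {x33} = {(p62,x33)}
  {p63} × {x32} = {(p63,x32)}
  {p63} × {x33} = {(p63,x33)}
  {p62} × {x32, x33} = {(p62,x32), (p62,x33)}
  {p62, p63} × {x32} = {(p62,x32), (p63,x32)}
  {p62, p63} × {x33} = {(p62,x33), (p63,x33)}
  {p63} × {x32, x33} = {(p63,x32), (p63,x33)}
  {p62, p63, p64} × {x32} = {(p62,x32), (p63,x32), (p64,x32)}
  {p62, p63, p64} × {x33} = {(p62,x33), (p63,x33), (p64,x33)}
  {p62, p63} × {x32, x33} = {(p62,x32), (p62,x33), (p63,x32), (p63,x33)}
  {p62, p63, p64} × {x32, x33} = {(p62,x32), (p62,x33), (p63,x32), (p63,x33), (p64,x32), (p64,x33)}
These 13 distinct sets form the basis B.
Close under arbitrary unions to get τ_{X×Y}; counting gives |τ_{X×Y}| = 25.


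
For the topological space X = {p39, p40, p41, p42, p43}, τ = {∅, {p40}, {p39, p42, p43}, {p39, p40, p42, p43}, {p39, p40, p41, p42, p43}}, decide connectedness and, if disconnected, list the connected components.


(X, τ) is connected.

Find clopen sets (U ∈ τ with X ∖ U ∈ τ):
  U = ∅, X ∖ U = {p39, p40, p41, p42, p43} — both open, so U is clopen.
  U = {p39, p40, p41, p42, p43}, X ∖ U = ∅ — both open, so U is clopen.
Only trivial clopens (∅ and X) exist, so (X, τ) is connected.
Compute connected components by grouping points that agree on all clopens:
  component: {p39, p40, p41, p42, p43}


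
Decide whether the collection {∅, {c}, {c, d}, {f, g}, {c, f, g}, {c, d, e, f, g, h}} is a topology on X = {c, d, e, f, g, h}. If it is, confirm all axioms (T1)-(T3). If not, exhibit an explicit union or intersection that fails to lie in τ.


τ is NOT a topology on X.

Axiom (T1): ∅ ∈ τ? Yes; X ∈ τ? Yes.
Axiom (T2/T3): check pairwise unions and intersections of members of τ.
Counterexample for (T2): {c, d} ∪ {f, g} = {c, d, f, g} ∉ τ. Therefore τ is NOT a topology.


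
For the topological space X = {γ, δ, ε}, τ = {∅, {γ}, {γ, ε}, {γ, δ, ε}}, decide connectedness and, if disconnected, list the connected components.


(X, τ) is connected.

Find clopen sets (U ∈ τ with X ∖ U ∈ τ):
  U = ∅, X ∖ U = {γ, δ, ε} — both open, so U is clopen.
  U = {γ, δ, ε}, X ∖ U = ∅ — both open, so U is clopen.
Only trivial clopens (∅ and X) exist, so (X, τ) is connected.
Compute connected components by grouping points that agree on all clopens:
  component: {γ, δ, ε}


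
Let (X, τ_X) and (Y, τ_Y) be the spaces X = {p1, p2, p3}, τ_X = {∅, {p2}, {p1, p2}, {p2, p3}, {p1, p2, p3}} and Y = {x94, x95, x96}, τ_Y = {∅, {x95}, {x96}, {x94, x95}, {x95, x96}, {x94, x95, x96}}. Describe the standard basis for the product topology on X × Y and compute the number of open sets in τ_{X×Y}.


Basis B = {∅ × ∅, {p2} × {x95}, {p2} × {x96}, {p1, p2} × {x95}, {p1, p2} × {x96}, {p2} × {x94, x95}, {p2} × {x95, x96}, {p2, p3} × {x95}, {p2, p3} × {x96}, {p1, p2, p3} × {x95}, {p1, p2, p3} × {x96}, {p2} × {x94, x95, x96}, {p1, p2} × {x94, x95}, {p1, p2} × {x95, x96}, {p2, p3} × {x94, x95}, {p2, p3} × {x95, x96}, {p1, p2} × {x94, x95, x96}, {p1, p2, p3} × {x94, x95}, {p1, p2, p3} × {x95, x96}, {p2, p3} × {x94, x95, x96}, {p1, p2, p3} × {x94, x95, x96}}; |τ_{X×Y}| = 70.

Enumerate products U × V with U ∈ τ_X, V ∈ τ_Y (deduplicated):
  ∅ × ∅ = {} (∅)
  {p2} × {x95} = {(p2,x95)}
  {p2} × {x96} = {(p2,x96)}
  {p1, p2} × {x95} = {(p1,x95), (p2,x95)}
  {p1, p2} × {x96} = {(p1,x96), (p2,x96)}
  {p2} × {x94, x95} = {(p2,x94), (p2,x95)}
  {p2} × {x95, x96} = {(p2,x95), (p2,x96)}
  {p2, p3} × {x95} = {(p2,x95), (p3,x95)}
  {p2, p3} × {x96} = {(p2,x96), (p3,x96)}
  {p1, p2, p3} × {x95} = {(p1,x95), (p2,x95), (p3,x95)}
  {p1, p2, p3} × {x96} = {(p1,x96), (p2,x96), (p3,x96)}
  {p2} × {x94, x95, x96} = {(p2,x94), (p2,x95), (p2,x96)}
  {p1, p2} × {x94, x95} = {(p1,x94), (p1,x95), (p2,x94), (p2,x95)}
  {p1, p2} × {x95, x96} = {(p1,x95), (p1,x96), (p2,x95), (p2,x96)}
  {p2, p3} × {x94, x95} = {(p2,x94), (p2,x95), (p3,x94), (p3,x95)}
  {p2, p3} × {x95, x96} = {(p2,x95), (p2,x96), (p3,x95), (p3,x96)}
  {p1, p2} × {x94, x95, x96} = {(p1,x94), (p1,x95), (p1,x96), (p2,x94), (p2,x95), (p2,x96)}
  {p1, p2, p3} × {x94, x95} = {(p1,x94), (p1,x95), (p2,x94), (p2,x95), (p3,x94), (p3,x95)}
  {p1, p2, p3} × {x95, x96} = {(p1,x95), (p1,x96), (p2,x95), (p2,x96), (p3,x95), (p3,x96)}
  {p2, p3} × {x94, x95, x96} = {(p2,x94), (p2,x95), (p2,x96), (p3,x94), (p3,x95), (p3,x96)}
  {p1, p2, p3} × {x94, x95, x96} = {(p1,x94), (p1,x95), (p1,x96), (p2,x94), (p2,x95), (p2,x96), (p3,x94), (p3,x95), (p3,x96)}
These 21 distinct sets form the basis B.
Close under arbitrary unions to get τ_{X×Y}; counting gives |τ_{X×Y}| = 70.
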